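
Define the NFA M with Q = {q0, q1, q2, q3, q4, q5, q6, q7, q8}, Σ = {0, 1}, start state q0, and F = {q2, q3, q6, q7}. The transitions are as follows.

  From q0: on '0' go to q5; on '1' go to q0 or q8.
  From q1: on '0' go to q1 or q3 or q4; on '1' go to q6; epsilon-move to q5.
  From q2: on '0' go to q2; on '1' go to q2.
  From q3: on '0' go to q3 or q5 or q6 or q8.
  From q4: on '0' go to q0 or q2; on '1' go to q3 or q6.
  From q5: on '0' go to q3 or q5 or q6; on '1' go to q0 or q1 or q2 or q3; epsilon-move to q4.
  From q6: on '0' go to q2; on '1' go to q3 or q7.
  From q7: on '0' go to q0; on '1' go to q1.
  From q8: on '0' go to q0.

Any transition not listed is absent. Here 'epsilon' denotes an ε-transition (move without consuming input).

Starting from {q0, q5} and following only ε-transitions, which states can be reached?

Begin with {q0, q5}.
ε-move q5 → q4; add q4.

{q0, q4, q5}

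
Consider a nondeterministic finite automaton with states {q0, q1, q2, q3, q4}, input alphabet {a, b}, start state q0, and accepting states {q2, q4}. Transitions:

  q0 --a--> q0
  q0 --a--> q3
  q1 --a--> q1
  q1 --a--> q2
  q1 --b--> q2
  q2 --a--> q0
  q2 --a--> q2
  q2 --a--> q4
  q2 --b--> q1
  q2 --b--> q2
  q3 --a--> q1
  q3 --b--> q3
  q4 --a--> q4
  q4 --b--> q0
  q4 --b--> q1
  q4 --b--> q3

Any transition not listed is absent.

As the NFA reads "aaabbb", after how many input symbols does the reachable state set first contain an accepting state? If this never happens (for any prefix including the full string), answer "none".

Start in {q0}.
Read 'a': {q0} → {q0, q3}.
Read 'a': {q0, q3} → {q0, q1, q3}.
Read 'a': {q0, q1, q3} → {q0, q1, q2, q3}.
None of the earlier sets intersect F, but {q0, q1, q2, q3} does.

3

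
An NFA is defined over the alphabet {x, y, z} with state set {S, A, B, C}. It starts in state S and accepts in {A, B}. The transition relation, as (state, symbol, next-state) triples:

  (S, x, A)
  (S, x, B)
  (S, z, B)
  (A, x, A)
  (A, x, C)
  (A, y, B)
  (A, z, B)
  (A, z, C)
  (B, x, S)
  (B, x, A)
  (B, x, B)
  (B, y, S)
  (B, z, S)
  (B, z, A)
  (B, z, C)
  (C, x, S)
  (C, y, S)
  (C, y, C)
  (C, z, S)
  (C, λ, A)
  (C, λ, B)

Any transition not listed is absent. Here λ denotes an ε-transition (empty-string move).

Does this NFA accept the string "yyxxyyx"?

No

Start in {S}.
Read 'y': S→∅; now ∅.
The set is empty and remains empty for the remaining 6 symbols.
The final set ∅ contains no accepting state.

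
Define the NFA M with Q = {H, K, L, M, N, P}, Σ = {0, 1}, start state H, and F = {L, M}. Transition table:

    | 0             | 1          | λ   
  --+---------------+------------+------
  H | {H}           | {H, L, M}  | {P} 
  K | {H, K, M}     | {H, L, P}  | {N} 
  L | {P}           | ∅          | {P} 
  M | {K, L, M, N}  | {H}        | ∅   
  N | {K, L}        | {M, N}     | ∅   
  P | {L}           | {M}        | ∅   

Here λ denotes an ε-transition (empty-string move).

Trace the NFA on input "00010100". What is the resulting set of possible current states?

{H, K, L, M, N, P}

Start: ε-closure({H}) = {H, P}.
Read '0': H→{H}, P→{L}; union {H, L}; ε-closure = {H, L, P}.
Read '0': H→{H}, L→{P}, P→{L}; now {H, L, P}.
Read '0': H→{H}, L→{P}, P→{L}; now {H, L, P}.
Read '1': H→{H, L, M}, L→∅, P→{M}; union {H, L, M}; ε-closure = {H, L, M, P}.
Read '0': H→{H}, L→{P}, M→{K, L, M, N}, P→{L}; now {H, K, L, M, N, P}.
Read '1': H→{H, L, M}, K→{H, L, P}, L→∅, M→{H}, N→{M, N}, P→{M}; now {H, L, M, N, P}.
Read '0': H→{H}, L→{P}, M→{K, L, M, N}, N→{K, L}, P→{L}; now {H, K, L, M, N, P}.
Read '0': H→{H}, K→{H, K, M}, L→{P}, M→{K, L, M, N}, N→{K, L}, P→{L}; now {H, K, L, M, N, P}.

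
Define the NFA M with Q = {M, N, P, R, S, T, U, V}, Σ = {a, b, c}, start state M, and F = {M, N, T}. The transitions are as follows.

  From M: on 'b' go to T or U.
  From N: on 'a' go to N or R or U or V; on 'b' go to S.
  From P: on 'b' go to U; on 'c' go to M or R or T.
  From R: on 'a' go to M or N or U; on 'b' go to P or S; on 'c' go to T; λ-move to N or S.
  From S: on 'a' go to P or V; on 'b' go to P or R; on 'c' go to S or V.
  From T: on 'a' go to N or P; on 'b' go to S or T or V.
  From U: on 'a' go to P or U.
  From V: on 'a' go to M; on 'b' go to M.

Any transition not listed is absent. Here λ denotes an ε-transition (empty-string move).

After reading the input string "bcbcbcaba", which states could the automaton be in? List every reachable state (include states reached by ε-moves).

∅

Start in {M}.
Read 'b': M→{T, U}; now {T, U}.
Read 'c': T→∅, U→∅; now ∅.
The set is empty and remains empty for the remaining 7 symbols.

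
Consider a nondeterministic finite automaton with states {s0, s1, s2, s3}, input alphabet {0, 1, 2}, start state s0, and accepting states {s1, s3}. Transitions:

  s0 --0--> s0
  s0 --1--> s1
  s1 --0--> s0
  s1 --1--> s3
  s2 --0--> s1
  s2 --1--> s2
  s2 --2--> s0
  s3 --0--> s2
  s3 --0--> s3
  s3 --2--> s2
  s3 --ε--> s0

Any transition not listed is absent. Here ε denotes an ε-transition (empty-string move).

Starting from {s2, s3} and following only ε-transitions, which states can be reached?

{s0, s2, s3}

Begin with {s2, s3}.
ε-move s3 → s0; add s0.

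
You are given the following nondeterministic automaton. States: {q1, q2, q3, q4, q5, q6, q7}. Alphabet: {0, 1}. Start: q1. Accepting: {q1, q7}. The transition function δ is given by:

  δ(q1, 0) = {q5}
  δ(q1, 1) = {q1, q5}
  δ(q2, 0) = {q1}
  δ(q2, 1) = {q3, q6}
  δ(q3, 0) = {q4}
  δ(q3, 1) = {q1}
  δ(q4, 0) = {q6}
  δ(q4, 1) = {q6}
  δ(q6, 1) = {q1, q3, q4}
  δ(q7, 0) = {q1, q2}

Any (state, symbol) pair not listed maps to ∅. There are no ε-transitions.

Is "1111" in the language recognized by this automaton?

Start in {q1}.
Read '1': q1→{q1, q5}; now {q1, q5}.
Read '1': q1→{q1, q5}, q5→∅; now {q1, q5}.
Read '1': q1→{q1, q5}, q5→∅; now {q1, q5}.
Read '1': q1→{q1, q5}, q5→∅; now {q1, q5}.
The final set {q1, q5} contains the accepting state q1.

Yes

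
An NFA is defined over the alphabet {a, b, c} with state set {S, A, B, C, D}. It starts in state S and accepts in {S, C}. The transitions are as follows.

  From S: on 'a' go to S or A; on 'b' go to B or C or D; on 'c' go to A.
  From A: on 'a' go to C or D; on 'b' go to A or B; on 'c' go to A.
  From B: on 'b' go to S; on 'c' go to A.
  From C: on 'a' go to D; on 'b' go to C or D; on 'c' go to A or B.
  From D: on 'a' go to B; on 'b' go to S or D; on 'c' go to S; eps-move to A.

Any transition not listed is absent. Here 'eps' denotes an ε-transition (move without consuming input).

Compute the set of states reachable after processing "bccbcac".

Start in {S}.
Read 'b': S→{B, C, D}; union {B, C, D}; ε-closure = {A, B, C, D}.
Read 'c': A→{A}, B→{A}, C→{A, B}, D→{S}; now {S, A, B}.
Read 'c': S→{A}, A→{A}, B→{A}; now {A}.
Read 'b': A→{A, B}; now {A, B}.
Read 'c': A→{A}, B→{A}; now {A}.
Read 'a': A→{C, D}; union {C, D}; ε-closure = {A, C, D}.
Read 'c': A→{A}, C→{A, B}, D→{S}; now {S, A, B}.

{S, A, B}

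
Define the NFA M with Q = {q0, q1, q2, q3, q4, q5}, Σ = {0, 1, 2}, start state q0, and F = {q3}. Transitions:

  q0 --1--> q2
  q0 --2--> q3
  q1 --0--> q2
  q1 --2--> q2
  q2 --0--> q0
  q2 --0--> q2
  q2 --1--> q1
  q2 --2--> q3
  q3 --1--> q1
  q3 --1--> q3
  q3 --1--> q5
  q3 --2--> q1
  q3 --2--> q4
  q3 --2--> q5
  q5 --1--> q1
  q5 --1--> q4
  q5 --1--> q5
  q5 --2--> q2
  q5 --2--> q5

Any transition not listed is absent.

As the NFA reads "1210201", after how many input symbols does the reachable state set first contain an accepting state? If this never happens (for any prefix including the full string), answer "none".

2

Start in {q0}.
Read '1': {q0} → {q2}.
Read '2': {q2} → {q3}.
None of the earlier sets intersect F, but {q3} does.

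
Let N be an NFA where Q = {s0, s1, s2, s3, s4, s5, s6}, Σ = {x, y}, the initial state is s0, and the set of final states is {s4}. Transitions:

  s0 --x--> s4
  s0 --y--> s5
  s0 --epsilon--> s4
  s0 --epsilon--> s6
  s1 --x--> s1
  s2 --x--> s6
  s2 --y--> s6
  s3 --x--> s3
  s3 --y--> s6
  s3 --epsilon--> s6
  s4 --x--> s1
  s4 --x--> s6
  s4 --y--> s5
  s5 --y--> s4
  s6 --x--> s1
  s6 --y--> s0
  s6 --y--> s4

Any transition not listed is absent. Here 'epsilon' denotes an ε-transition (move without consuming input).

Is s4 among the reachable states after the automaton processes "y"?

Yes

Start: ε-closure({s0}) = {s0, s4, s6}.
Read 'y': {s0, s4, s6} → {s0, s4, s5, s6}.
State s4 is in {s0, s4, s5, s6}.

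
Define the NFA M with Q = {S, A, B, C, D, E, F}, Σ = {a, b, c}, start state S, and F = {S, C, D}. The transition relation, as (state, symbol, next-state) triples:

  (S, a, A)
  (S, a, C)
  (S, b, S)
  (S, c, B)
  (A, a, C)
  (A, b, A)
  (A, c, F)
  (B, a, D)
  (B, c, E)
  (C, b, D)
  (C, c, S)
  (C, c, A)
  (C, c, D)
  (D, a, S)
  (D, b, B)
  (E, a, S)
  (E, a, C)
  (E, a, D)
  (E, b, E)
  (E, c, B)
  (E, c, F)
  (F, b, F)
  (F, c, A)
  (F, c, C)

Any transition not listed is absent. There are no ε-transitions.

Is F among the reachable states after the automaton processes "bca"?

No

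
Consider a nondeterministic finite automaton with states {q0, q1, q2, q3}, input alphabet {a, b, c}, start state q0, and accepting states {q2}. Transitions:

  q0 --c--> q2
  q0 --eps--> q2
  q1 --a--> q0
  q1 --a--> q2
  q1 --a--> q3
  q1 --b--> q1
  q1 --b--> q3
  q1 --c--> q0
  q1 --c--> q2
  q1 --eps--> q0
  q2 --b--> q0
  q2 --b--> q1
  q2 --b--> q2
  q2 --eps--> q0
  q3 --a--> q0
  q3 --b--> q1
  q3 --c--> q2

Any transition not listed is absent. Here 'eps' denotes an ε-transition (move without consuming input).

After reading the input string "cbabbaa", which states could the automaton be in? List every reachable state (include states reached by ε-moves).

Start: ε-closure({q0}) = {q0, q2}.
Read 'c': {q0, q2} → {q0, q2}.
Read 'b': {q0, q2} → {q0, q1, q2}.
Read 'a': {q0, q1, q2} → {q0, q2, q3}.
Read 'b': {q0, q2, q3} → {q0, q1, q2}.
Read 'b': {q0, q1, q2} → {q0, q1, q2, q3}.
Read 'a': {q0, q1, q2, q3} → {q0, q2, q3}.
Read 'a': {q0, q2, q3} → {q0, q2}.

{q0, q2}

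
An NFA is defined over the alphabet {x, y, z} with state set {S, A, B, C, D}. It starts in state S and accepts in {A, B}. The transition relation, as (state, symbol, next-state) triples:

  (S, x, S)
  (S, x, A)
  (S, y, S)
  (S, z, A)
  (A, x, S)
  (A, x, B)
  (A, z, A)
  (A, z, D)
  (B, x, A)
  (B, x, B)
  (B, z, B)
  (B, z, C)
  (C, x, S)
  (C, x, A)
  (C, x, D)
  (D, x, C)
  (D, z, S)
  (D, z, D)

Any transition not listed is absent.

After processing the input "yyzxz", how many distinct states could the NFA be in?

3

Start in {S}.
Read 'y': S→{S}; now {S}.
Read 'y': S→{S}; now {S}.
Read 'z': S→{A}; now {A}.
Read 'x': A→{S, B}; now {S, B}.
Read 'z': S→{A}, B→{B, C}; now {A, B, C}.
That set has 3 states.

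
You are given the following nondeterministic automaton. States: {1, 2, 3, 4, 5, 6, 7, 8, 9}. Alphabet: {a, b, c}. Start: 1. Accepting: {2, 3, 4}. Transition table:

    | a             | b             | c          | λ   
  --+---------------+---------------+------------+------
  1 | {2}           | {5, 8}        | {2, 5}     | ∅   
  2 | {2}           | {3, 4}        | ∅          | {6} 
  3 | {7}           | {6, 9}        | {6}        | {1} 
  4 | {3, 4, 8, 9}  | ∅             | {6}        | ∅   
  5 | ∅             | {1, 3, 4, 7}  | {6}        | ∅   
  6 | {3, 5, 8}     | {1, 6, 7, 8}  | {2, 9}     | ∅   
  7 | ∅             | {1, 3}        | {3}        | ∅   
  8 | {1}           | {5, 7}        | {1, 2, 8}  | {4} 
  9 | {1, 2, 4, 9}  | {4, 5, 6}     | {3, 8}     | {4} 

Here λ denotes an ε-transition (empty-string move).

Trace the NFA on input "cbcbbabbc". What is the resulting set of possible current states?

{1, 2, 3, 4, 5, 6, 8, 9}

Start in {1}.
Read 'c': 1→{2, 5}; union {2, 5}; ε-closure = {2, 5, 6}.
Read 'b': 2→{3, 4}, 5→{1, 3, 4, 7}, 6→{1, 6, 7, 8}; now {1, 3, 4, 6, 7, 8}.
Read 'c': 1→{2, 5}, 3→{6}, 4→{6}, 6→{2, 9}, 7→{3}, 8→{1, 2, 8}; union {1, 2, 3, 5, 6, 8, 9}; ε-closure = {1, 2, 3, 4, 5, 6, 8, 9}.
Read 'b': 1→{5, 8}, 2→{3, 4}, 3→{6, 9}, 4→∅, 5→{1, 3, 4, 7}, 6→{1, 6, 7, 8}, 8→{5, 7}, 9→{4, 5, 6}; now {1, 3, 4, 5, 6, 7, 8, 9}.
Read 'b': 1→{5, 8}, 3→{6, 9}, 4→∅, 5→{1, 3, 4, 7}, 6→{1, 6, 7, 8}, 7→{1, 3}, 8→{5, 7}, 9→{4, 5, 6}; now {1, 3, 4, 5, 6, 7, 8, 9}.
Read 'a': 1→{2}, 3→{7}, 4→{3, 4, 8, 9}, 5→∅, 6→{3, 5, 8}, 7→∅, 8→{1}, 9→{1, 2, 4, 9}; union {1, 2, 3, 4, 5, 7, 8, 9}; ε-closure = {1, 2, 3, 4, 5, 6, 7, 8, 9}.
Read 'b': 1→{5, 8}, 2→{3, 4}, 3→{6, 9}, 4→∅, 5→{1, 3, 4, 7}, 6→{1, 6, 7, 8}, 7→{1, 3}, 8→{5, 7}, 9→{4, 5, 6}; now {1, 3, 4, 5, 6, 7, 8, 9}.
Read 'b': 1→{5, 8}, 3→{6, 9}, 4→∅, 5→{1, 3, 4, 7}, 6→{1, 6, 7, 8}, 7→{1, 3}, 8→{5, 7}, 9→{4, 5, 6}; now {1, 3, 4, 5, 6, 7, 8, 9}.
Read 'c': 1→{2, 5}, 3→{6}, 4→{6}, 5→{6}, 6→{2, 9}, 7→{3}, 8→{1, 2, 8}, 9→{3, 8}; union {1, 2, 3, 5, 6, 8, 9}; ε-closure = {1, 2, 3, 4, 5, 6, 8, 9}.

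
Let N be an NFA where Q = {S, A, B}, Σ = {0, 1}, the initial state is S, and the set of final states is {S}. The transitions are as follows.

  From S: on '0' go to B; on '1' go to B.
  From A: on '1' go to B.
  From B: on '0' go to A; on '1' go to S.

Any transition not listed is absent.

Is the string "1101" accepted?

Start in {S}.
Read '1': {S} → {B}.
Read '1': {B} → {S}.
Read '0': {S} → {B}.
Read '1': {B} → {S}.
The final set {S} contains the accepting state S.

Yes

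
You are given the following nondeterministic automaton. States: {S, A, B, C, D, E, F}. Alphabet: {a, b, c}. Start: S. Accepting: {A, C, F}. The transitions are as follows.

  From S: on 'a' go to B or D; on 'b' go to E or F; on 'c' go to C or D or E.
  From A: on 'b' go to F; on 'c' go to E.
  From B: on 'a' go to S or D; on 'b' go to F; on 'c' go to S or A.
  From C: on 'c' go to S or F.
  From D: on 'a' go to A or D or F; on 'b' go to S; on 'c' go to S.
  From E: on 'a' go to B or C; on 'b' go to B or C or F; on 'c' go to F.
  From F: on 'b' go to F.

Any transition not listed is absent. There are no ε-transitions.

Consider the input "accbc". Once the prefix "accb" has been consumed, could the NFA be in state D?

Start in {S}.
Read 'a': S→{B, D}; now {B, D}.
Read 'c': B→{S, A}, D→{S}; now {S, A}.
Read 'c': S→{C, D, E}, A→{E}; now {C, D, E}.
Read 'b': C→∅, D→{S}, E→{B, C, F}; now {S, B, C, F}.
State D is not in {S, B, C, F}.

No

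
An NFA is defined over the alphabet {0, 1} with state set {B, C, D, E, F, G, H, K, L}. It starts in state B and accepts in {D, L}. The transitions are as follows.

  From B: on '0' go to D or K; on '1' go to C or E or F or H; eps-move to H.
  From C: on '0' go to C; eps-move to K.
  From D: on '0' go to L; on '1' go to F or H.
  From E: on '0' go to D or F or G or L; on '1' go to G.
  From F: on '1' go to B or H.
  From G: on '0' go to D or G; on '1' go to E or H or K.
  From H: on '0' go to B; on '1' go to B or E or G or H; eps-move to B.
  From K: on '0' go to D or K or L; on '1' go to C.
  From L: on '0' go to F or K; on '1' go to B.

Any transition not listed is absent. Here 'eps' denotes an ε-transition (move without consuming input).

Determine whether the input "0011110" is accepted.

Start: ε-closure({B}) = {B, H}.
Read '0': B→{D, K}, H→{B}; union {B, D, K}; ε-closure = {B, D, H, K}.
Read '0': B→{D, K}, D→{L}, H→{B}, K→{D, K, L}; union {B, D, K, L}; ε-closure = {B, D, H, K, L}.
Read '1': B→{C, E, F, H}, D→{F, H}, H→{B, E, G, H}, K→{C}, L→{B}; union {B, C, E, F, G, H}; ε-closure = {B, C, E, F, G, H, K}.
Read '1': B→{C, E, F, H}, C→∅, E→{G}, F→{B, H}, G→{E, H, K}, H→{B, E, G, H}, K→{C}; now {B, C, E, F, G, H, K}.
Read '1': B→{C, E, F, H}, C→∅, E→{G}, F→{B, H}, G→{E, H, K}, H→{B, E, G, H}, K→{C}; now {B, C, E, F, G, H, K}.
Read '1': B→{C, E, F, H}, C→∅, E→{G}, F→{B, H}, G→{E, H, K}, H→{B, E, G, H}, K→{C}; now {B, C, E, F, G, H, K}.
Read '0': B→{D, K}, C→{C}, E→{D, F, G, L}, F→∅, G→{D, G}, H→{B}, K→{D, K, L}; union {B, C, D, F, G, K, L}; ε-closure = {B, C, D, F, G, H, K, L}.
The final set {B, C, D, F, G, H, K, L} contains the accepting states D, L.

Yes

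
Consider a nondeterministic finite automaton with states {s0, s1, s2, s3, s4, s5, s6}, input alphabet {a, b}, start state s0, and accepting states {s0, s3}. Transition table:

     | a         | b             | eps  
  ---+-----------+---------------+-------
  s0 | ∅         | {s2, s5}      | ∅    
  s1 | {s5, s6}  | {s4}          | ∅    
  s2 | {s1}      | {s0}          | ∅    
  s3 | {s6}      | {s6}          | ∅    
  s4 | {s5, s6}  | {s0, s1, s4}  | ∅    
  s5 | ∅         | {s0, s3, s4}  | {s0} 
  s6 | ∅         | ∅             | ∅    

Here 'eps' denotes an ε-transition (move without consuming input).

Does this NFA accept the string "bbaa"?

Start in {s0}.
Read 'b': s0→{s2, s5}; union {s2, s5}; ε-closure = {s0, s2, s5}.
Read 'b': s0→{s2, s5}, s2→{s0}, s5→{s0, s3, s4}; now {s0, s2, s3, s4, s5}.
Read 'a': s0→∅, s2→{s1}, s3→{s6}, s4→{s5, s6}, s5→∅; union {s1, s5, s6}; ε-closure = {s0, s1, s5, s6}.
Read 'a': s0→∅, s1→{s5, s6}, s5→∅, s6→∅; union {s5, s6}; ε-closure = {s0, s5, s6}.
The final set {s0, s5, s6} contains the accepting state s0.

Yes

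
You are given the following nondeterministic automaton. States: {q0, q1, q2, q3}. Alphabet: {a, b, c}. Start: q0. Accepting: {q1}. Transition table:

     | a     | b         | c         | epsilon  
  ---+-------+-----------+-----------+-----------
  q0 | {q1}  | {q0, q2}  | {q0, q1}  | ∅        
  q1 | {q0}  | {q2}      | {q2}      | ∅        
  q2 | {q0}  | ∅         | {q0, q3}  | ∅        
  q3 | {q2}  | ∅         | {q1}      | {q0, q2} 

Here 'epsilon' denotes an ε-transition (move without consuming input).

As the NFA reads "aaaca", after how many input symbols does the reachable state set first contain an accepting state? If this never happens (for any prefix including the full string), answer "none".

1

Start in {q0}.
Read 'a': q0→{q1}; now {q1}.
None of the earlier sets intersect F, but {q1} does.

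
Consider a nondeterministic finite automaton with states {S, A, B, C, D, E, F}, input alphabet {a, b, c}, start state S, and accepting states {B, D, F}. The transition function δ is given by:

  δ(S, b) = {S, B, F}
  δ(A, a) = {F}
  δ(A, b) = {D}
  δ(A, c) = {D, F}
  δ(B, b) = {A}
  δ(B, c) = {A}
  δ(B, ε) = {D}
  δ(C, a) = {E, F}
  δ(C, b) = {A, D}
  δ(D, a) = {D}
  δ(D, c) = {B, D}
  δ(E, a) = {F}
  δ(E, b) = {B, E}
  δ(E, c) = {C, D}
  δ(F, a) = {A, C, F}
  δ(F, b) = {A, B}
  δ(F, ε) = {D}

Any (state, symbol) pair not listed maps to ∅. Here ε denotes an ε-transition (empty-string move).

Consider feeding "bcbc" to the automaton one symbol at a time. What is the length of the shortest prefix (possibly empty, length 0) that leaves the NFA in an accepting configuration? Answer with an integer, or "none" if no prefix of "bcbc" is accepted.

Start in {S}.
Read 'b': S→{S, B, F}; union {S, B, F}; ε-closure = {S, B, D, F}.
None of the earlier sets intersect F, but {S, B, D, F} does.

1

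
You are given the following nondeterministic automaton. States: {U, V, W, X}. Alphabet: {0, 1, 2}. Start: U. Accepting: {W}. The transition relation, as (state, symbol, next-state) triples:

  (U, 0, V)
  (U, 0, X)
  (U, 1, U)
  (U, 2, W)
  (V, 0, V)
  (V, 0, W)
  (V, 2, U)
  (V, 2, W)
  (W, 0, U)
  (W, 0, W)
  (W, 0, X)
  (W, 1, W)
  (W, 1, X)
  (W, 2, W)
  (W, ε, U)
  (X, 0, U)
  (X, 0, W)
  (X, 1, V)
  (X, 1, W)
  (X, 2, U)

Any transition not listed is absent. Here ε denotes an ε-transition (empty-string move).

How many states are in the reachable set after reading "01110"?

4

Start in {U}.
Read '0': {U} → {V, X}.
Read '1': {V, X} → {U, V, W}.
Read '1': {U, V, W} → {U, W, X}.
Read '1': {U, W, X} → {U, V, W, X}.
Read '0': {U, V, W, X} → {U, V, W, X}.
That set has 4 states.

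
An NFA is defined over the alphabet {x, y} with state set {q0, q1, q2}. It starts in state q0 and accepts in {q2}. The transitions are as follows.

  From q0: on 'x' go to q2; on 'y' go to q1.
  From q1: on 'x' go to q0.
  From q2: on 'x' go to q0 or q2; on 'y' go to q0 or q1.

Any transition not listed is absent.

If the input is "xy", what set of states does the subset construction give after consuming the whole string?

Start in {q0}.
Read 'x': {q0} → {q2}.
Read 'y': {q2} → {q0, q1}.

{q0, q1}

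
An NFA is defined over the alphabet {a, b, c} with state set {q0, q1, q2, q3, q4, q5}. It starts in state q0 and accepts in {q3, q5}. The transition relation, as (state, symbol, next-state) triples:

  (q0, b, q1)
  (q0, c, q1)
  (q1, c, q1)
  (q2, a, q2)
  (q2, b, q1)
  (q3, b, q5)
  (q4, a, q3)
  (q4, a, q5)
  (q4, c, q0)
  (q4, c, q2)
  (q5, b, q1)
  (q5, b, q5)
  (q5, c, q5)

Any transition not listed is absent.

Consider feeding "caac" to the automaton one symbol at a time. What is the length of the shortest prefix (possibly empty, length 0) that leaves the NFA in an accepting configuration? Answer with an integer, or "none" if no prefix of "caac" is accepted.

Start in {q0}.
Read 'c': q0→{q1}; now {q1}.
Read 'a': q1→∅; now ∅.
The set is empty and remains empty for the remaining 2 symbols.
No reachable set along the way intersects F.

none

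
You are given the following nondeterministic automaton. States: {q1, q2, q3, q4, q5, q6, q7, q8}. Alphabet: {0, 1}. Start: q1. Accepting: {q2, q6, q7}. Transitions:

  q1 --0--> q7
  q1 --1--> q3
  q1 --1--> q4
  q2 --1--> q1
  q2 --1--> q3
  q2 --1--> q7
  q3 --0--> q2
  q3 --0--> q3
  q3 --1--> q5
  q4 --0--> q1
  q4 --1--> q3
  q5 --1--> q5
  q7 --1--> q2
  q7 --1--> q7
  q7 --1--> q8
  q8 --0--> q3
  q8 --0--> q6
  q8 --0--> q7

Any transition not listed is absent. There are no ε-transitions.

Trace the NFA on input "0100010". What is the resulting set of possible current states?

Start in {q1}.
Read '0': q1→{q7}; now {q7}.
Read '1': q7→{q2, q7, q8}; now {q2, q7, q8}.
Read '0': q2→∅, q7→∅, q8→{q3, q6, q7}; now {q3, q6, q7}.
Read '0': q3→{q2, q3}, q6→∅, q7→∅; now {q2, q3}.
Read '0': q2→∅, q3→{q2, q3}; now {q2, q3}.
Read '1': q2→{q1, q3, q7}, q3→{q5}; now {q1, q3, q5, q7}.
Read '0': q1→{q7}, q3→{q2, q3}, q5→∅, q7→∅; now {q2, q3, q7}.

{q2, q3, q7}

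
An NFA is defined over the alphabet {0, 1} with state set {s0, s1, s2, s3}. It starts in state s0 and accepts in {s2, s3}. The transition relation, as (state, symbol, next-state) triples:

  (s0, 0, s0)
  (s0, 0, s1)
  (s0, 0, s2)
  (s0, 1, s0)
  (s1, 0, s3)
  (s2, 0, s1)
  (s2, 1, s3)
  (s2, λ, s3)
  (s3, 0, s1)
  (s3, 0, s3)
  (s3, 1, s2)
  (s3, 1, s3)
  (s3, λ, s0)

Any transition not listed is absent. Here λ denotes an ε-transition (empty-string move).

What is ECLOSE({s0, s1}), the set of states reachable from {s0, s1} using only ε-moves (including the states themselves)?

Begin with {s0, s1}.
No ε-moves leave this set, so the closure equals the set itself.

{s0, s1}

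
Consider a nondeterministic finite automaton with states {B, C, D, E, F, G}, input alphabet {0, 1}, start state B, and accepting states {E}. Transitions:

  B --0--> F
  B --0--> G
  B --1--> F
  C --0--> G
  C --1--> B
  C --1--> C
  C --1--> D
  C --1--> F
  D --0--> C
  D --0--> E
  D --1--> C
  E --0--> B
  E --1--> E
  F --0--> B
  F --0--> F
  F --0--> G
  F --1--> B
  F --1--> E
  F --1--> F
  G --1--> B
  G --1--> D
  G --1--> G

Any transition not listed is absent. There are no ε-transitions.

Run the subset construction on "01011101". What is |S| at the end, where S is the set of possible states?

Start in {B}.
Read '0': B→{F, G}; now {F, G}.
Read '1': F→{B, E, F}, G→{B, D, G}; now {B, D, E, F, G}.
Read '0': B→{F, G}, D→{C, E}, E→{B}, F→{B, F, G}, G→∅; now {B, C, E, F, G}.
Read '1': B→{F}, C→{B, C, D, F}, E→{E}, F→{B, E, F}, G→{B, D, G}; now {B, C, D, E, F, G}.
Read '1': B→{F}, C→{B, C, D, F}, D→{C}, E→{E}, F→{B, E, F}, G→{B, D, G}; now {B, C, D, E, F, G}.
Read '1': B→{F}, C→{B, C, D, F}, D→{C}, E→{E}, F→{B, E, F}, G→{B, D, G}; now {B, C, D, E, F, G}.
Read '0': B→{F, G}, C→{G}, D→{C, E}, E→{B}, F→{B, F, G}, G→∅; now {B, C, E, F, G}.
Read '1': B→{F}, C→{B, C, D, F}, E→{E}, F→{B, E, F}, G→{B, D, G}; now {B, C, D, E, F, G}.
That set has 6 states.

6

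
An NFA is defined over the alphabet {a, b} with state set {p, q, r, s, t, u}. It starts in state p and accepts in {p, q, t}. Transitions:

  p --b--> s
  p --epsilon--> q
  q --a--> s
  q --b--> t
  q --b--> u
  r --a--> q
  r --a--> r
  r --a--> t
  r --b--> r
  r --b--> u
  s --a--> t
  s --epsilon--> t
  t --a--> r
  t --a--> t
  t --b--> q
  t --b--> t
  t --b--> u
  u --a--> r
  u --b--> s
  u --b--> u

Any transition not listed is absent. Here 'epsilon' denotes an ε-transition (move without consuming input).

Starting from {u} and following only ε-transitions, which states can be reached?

{u}

Begin with {u}.
No ε-moves leave this set, so the closure equals the set itself.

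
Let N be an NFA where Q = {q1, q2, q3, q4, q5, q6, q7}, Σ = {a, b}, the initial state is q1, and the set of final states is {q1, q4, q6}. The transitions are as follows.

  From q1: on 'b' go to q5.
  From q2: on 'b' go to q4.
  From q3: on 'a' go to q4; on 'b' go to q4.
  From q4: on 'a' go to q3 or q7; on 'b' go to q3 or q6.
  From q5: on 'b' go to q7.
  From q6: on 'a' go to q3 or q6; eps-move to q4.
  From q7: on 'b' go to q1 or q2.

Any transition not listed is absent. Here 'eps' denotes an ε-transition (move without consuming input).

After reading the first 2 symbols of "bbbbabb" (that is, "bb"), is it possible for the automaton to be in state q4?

No

Start in {q1}.
Read 'b': {q1} → {q5}.
Read 'b': {q5} → {q7}.
State q4 is not in {q7}.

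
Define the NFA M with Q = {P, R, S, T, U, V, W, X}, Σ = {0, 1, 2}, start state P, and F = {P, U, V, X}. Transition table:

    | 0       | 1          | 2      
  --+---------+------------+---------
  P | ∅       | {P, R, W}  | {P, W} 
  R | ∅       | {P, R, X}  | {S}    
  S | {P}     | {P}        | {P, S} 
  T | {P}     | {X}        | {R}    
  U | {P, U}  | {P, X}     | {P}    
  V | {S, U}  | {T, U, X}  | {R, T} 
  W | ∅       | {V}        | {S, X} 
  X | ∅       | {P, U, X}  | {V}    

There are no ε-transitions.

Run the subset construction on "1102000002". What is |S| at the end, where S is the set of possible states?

0

Start in {P}.
Read '1': {P} → {P, R, W}.
Read '1': {P, R, W} → {P, R, V, W, X}.
Read '0': {P, R, V, W, X} → {S, U}.
Read '2': {S, U} → {P, S}.
Read '0': {P, S} → {P}.
Read '0': {P} → ∅.
The set is empty and remains empty for the remaining 4 symbols.
That set has 0 states.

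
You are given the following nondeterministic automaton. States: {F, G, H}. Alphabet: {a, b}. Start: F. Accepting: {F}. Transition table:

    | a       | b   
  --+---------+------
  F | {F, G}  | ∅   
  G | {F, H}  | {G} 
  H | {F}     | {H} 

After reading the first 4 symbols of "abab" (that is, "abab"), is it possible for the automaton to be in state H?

Yes

Start in {F}.
Read 'a': F→{F, G}; now {F, G}.
Read 'b': F→∅, G→{G}; now {G}.
Read 'a': G→{F, H}; now {F, H}.
Read 'b': F→∅, H→{H}; now {H}.
State H is in {H}.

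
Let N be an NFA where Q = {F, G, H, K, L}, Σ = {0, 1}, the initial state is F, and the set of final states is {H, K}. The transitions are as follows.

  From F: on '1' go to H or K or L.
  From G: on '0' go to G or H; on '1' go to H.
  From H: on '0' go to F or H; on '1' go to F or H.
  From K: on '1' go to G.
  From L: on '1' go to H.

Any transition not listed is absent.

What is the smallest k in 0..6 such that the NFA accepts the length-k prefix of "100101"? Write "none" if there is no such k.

Start in {F}.
Read '1': F→{H, K, L}; now {H, K, L}.
None of the earlier sets intersect F, but {H, K, L} does.

1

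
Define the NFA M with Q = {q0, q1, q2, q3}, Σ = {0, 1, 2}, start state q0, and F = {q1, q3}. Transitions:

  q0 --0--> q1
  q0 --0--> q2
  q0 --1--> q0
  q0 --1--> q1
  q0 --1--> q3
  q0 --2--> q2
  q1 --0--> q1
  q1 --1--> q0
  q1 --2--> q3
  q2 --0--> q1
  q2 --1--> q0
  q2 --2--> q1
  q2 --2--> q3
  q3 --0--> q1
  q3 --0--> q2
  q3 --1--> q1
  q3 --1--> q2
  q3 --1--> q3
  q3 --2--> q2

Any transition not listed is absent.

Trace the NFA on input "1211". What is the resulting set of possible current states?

Start in {q0}.
Read '1': {q0} → {q0, q1, q3}.
Read '2': {q0, q1, q3} → {q2, q3}.
Read '1': {q2, q3} → {q0, q1, q2, q3}.
Read '1': {q0, q1, q2, q3} → {q0, q1, q2, q3}.

{q0, q1, q2, q3}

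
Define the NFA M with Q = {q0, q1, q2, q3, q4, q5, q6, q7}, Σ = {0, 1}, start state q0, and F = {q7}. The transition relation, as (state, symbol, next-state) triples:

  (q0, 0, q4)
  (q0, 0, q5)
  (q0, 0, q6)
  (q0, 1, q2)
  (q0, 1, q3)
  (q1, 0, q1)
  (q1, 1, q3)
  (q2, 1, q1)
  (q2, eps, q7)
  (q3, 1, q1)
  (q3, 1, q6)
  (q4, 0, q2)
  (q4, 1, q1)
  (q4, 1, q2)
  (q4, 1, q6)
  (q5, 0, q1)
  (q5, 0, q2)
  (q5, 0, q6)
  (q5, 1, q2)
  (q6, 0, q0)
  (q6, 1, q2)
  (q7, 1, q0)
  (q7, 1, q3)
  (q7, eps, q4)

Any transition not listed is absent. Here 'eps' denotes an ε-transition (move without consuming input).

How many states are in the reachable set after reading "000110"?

Start in {q0}.
Read '0': q0→{q4, q5, q6}; now {q4, q5, q6}.
Read '0': q4→{q2}, q5→{q1, q2, q6}, q6→{q0}; union {q0, q1, q2, q6}; ε-closure = {q0, q1, q2, q4, q6, q7}.
Read '0': q0→{q4, q5, q6}, q1→{q1}, q2→∅, q4→{q2}, q6→{q0}, q7→∅; union {q0, q1, q2, q4, q5, q6}; ε-closure = {q0, q1, q2, q4, q5, q6, q7}.
Read '1': q0→{q2, q3}, q1→{q3}, q2→{q1}, q4→{q1, q2, q6}, q5→{q2}, q6→{q2}, q7→{q0, q3}; union {q0, q1, q2, q3, q6}; ε-closure = {q0, q1, q2, q3, q4, q6, q7}.
Read '1': q0→{q2, q3}, q1→{q3}, q2→{q1}, q3→{q1, q6}, q4→{q1, q2, q6}, q6→{q2}, q7→{q0, q3}; union {q0, q1, q2, q3, q6}; ε-closure = {q0, q1, q2, q3, q4, q6, q7}.
Read '0': q0→{q4, q5, q6}, q1→{q1}, q2→∅, q3→∅, q4→{q2}, q6→{q0}, q7→∅; union {q0, q1, q2, q4, q5, q6}; ε-closure = {q0, q1, q2, q4, q5, q6, q7}.
That set has 7 states.

7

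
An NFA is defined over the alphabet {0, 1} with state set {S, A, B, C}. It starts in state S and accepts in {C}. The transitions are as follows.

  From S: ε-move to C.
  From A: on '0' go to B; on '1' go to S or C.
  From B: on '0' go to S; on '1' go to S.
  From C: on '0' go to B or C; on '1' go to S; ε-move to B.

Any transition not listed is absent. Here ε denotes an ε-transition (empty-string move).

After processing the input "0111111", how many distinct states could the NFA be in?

3

Start: ε-closure({S}) = {S, B, C}.
Read '0': S→∅, B→{S}, C→{B, C}; now {S, B, C}.
Read '1': S→∅, B→{S}, C→{S}; union {S}; ε-closure = {S, B, C}.
Read '1': S→∅, B→{S}, C→{S}; union {S}; ε-closure = {S, B, C}.
Read '1': S→∅, B→{S}, C→{S}; union {S}; ε-closure = {S, B, C}.
Read '1': S→∅, B→{S}, C→{S}; union {S}; ε-closure = {S, B, C}.
Read '1': S→∅, B→{S}, C→{S}; union {S}; ε-closure = {S, B, C}.
Read '1': S→∅, B→{S}, C→{S}; union {S}; ε-closure = {S, B, C}.
That set has 3 states.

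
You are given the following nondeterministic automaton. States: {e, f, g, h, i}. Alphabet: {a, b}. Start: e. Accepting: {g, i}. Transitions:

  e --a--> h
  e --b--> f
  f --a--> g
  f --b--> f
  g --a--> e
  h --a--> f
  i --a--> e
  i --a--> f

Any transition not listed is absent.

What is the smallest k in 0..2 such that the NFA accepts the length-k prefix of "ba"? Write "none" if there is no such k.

Start in {e}.
Read 'b': e→{f}; now {f}.
Read 'a': f→{g}; now {g}.
None of the earlier sets intersect F, but {g} does.

2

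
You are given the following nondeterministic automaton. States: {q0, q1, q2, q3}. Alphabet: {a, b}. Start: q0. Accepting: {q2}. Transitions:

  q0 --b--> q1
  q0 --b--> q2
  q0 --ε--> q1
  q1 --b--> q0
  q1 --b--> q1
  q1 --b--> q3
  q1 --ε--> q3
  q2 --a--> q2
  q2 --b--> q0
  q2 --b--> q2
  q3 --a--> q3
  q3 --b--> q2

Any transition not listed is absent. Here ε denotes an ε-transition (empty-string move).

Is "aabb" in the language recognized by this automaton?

Start: ε-closure({q0}) = {q0, q1, q3}.
Read 'a': q0→∅, q1→∅, q3→{q3}; now {q3}.
Read 'a': q3→{q3}; now {q3}.
Read 'b': q3→{q2}; now {q2}.
Read 'b': q2→{q0, q2}; union {q0, q2}; ε-closure = {q0, q1, q2, q3}.
The final set {q0, q1, q2, q3} contains the accepting state q2.

Yes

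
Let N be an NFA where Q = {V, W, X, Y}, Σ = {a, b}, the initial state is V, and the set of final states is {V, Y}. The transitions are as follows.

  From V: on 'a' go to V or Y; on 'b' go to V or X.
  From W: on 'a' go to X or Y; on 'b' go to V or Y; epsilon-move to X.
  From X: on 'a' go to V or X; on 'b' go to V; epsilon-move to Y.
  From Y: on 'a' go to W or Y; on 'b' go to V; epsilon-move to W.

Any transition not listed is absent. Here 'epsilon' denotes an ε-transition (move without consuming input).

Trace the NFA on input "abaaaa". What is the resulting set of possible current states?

{V, W, X, Y}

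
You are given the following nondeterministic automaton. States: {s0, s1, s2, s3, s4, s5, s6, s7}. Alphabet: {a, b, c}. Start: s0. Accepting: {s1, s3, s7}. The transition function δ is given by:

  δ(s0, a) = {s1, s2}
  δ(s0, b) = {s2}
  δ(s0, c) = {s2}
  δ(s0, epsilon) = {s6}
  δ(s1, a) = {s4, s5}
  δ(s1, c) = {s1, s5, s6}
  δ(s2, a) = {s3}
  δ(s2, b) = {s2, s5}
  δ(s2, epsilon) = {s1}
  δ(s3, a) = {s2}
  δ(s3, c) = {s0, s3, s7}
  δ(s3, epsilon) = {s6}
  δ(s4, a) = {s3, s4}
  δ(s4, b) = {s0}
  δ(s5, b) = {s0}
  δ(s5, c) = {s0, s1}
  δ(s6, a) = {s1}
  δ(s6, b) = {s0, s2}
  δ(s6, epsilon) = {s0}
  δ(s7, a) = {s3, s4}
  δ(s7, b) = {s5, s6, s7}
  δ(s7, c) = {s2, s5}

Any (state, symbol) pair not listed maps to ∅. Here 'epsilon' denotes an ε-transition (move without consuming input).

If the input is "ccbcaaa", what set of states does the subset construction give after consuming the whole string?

{s0, s1, s2, s3, s4, s5, s6}

Start: ε-closure({s0}) = {s0, s6}.
Read 'c': {s0, s6} → {s1, s2}.
Read 'c': {s1, s2} → {s0, s1, s5, s6}.
Read 'b': {s0, s1, s5, s6} → {s0, s1, s2, s6}.
Read 'c': {s0, s1, s2, s6} → {s0, s1, s2, s5, s6}.
Read 'a': {s0, s1, s2, s5, s6} → {s0, s1, s2, s3, s4, s5, s6}.
Read 'a': {s0, s1, s2, s3, s4, s5, s6} → {s0, s1, s2, s3, s4, s5, s6}.
Read 'a': {s0, s1, s2, s3, s4, s5, s6} → {s0, s1, s2, s3, s4, s5, s6}.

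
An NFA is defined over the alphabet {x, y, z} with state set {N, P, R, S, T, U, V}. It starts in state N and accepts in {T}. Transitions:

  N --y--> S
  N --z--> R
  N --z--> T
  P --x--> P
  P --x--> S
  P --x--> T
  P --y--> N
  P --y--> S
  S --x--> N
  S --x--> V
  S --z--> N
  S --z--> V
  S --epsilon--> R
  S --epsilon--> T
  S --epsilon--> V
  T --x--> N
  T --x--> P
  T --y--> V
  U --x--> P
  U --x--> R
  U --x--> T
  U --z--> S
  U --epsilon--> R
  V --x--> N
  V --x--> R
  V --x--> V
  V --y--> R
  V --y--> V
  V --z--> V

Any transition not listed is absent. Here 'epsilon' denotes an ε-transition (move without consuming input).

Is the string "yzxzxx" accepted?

Start in {N}.
Read 'y': N→{S}; union {S}; ε-closure = {R, S, T, V}.
Read 'z': R→∅, S→{N, V}, T→∅, V→{V}; now {N, V}.
Read 'x': N→∅, V→{N, R, V}; now {N, R, V}.
Read 'z': N→{R, T}, R→∅, V→{V}; now {R, T, V}.
Read 'x': R→∅, T→{N, P}, V→{N, R, V}; now {N, P, R, V}.
Read 'x': N→∅, P→{P, S, T}, R→∅, V→{N, R, V}; now {N, P, R, S, T, V}.
The final set {N, P, R, S, T, V} contains the accepting state T.

Yes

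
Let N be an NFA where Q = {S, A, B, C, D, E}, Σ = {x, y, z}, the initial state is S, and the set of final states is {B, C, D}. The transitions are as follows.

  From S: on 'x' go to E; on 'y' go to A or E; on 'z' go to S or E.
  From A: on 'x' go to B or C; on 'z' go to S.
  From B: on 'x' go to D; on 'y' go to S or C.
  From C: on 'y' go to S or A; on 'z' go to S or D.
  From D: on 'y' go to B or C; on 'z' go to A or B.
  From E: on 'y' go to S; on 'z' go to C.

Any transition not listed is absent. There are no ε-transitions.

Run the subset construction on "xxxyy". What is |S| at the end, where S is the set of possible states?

0

Start in {S}.
Read 'x': S→{E}; now {E}.
Read 'x': E→∅; now ∅.
The set is empty and remains empty for the remaining 3 symbols.
That set has 0 states.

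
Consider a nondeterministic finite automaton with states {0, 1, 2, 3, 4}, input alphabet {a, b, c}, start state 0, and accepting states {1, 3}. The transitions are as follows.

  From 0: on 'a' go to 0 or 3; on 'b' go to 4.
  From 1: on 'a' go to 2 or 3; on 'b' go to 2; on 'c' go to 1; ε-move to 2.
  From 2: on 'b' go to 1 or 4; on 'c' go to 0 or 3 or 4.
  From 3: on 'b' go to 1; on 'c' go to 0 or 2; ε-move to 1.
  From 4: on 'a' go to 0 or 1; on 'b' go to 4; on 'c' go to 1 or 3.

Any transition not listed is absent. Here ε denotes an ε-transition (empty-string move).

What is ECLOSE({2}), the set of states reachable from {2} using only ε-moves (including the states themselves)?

{2}

Begin with {2}.
No ε-moves leave this set, so the closure equals the set itself.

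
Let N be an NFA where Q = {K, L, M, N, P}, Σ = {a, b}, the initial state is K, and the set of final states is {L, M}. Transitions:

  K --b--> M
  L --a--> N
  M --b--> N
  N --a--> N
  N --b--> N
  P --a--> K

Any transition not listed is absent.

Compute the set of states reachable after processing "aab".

Start in {K}.
Read 'a': {K} → ∅.
The set is empty and remains empty for the remaining 2 symbols.

∅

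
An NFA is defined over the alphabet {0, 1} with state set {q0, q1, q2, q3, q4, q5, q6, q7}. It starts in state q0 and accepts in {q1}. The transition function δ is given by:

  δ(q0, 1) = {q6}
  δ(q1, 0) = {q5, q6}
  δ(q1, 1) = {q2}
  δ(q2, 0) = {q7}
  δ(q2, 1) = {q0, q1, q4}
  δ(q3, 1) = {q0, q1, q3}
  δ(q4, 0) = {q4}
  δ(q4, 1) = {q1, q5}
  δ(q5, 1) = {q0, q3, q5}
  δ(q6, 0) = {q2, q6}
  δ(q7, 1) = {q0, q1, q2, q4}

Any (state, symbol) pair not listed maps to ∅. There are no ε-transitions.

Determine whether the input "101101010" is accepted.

Start in {q0}.
Read '1': q0→{q6}; now {q6}.
Read '0': q6→{q2, q6}; now {q2, q6}.
Read '1': q2→{q0, q1, q4}, q6→∅; now {q0, q1, q4}.
Read '1': q0→{q6}, q1→{q2}, q4→{q1, q5}; now {q1, q2, q5, q6}.
Read '0': q1→{q5, q6}, q2→{q7}, q5→∅, q6→{q2, q6}; now {q2, q5, q6, q7}.
Read '1': q2→{q0, q1, q4}, q5→{q0, q3, q5}, q6→∅, q7→{q0, q1, q2, q4}; now {q0, q1, q2, q3, q4, q5}.
Read '0': q0→∅, q1→{q5, q6}, q2→{q7}, q3→∅, q4→{q4}, q5→∅; now {q4, q5, q6, q7}.
Read '1': q4→{q1, q5}, q5→{q0, q3, q5}, q6→∅, q7→{q0, q1, q2, q4}; now {q0, q1, q2, q3, q4, q5}.
Read '0': q0→∅, q1→{q5, q6}, q2→{q7}, q3→∅, q4→{q4}, q5→∅; now {q4, q5, q6, q7}.
The final set {q4, q5, q6, q7} contains no accepting state.

No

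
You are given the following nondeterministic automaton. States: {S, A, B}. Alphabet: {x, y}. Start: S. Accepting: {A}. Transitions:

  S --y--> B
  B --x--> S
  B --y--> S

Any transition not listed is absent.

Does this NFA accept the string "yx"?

Start in {S}.
Read 'y': {S} → {B}.
Read 'x': {B} → {S}.
The final set {S} contains no accepting state.

No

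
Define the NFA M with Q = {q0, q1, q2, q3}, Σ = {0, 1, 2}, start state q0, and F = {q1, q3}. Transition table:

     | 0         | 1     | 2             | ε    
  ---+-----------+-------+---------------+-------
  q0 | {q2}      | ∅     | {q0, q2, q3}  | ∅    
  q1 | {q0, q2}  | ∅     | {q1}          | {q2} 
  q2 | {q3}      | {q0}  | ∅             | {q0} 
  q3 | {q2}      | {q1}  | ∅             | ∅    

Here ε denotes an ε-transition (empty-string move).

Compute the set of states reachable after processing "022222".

Start in {q0}.
Read '0': q0→{q2}; union {q2}; ε-closure = {q0, q2}.
Read '2': q0→{q0, q2, q3}, q2→∅; now {q0, q2, q3}.
Read '2': q0→{q0, q2, q3}, q2→∅, q3→∅; now {q0, q2, q3}.
Read '2': q0→{q0, q2, q3}, q2→∅, q3→∅; now {q0, q2, q3}.
Read '2': q0→{q0, q2, q3}, q2→∅, q3→∅; now {q0, q2, q3}.
Read '2': q0→{q0, q2, q3}, q2→∅, q3→∅; now {q0, q2, q3}.

{q0, q2, q3}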